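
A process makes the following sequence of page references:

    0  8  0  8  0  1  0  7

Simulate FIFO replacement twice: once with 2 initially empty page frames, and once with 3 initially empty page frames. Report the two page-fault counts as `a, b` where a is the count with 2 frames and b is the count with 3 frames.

5, 4

2 frames: F F . . . F F F → 5 faults.
3 frames: F F . . . F . F → 4 faults.
4 < 5: adding a frame reduced faults, as is typical.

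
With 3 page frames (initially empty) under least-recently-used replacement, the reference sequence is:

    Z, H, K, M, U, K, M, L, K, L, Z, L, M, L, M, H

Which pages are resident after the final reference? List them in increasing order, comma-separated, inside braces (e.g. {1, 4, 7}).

Z → fault, frames (Z)
H → fault, frames (Z H)
K → fault, frames (Z H K)
M → fault, evict Z, frames (H K M)
U → fault, evict H, frames (K M U)
K → hit
M → hit
L → fault, evict U, frames (K M L)
K → hit
L → hit
Z → fault, evict M, frames (K L Z)
L → hit
M → fault, evict K, frames (Z L M)
L → hit
M → hit
H → fault, evict Z, frames (L M H)

{H, L, M}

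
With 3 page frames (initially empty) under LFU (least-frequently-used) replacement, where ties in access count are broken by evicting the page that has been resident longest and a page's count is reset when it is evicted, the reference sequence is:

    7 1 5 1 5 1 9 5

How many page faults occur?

4

7 -> fault, frames [7]
1 -> fault, frames [7, 1]
5 -> fault, frames [7, 1, 5]
1 -> hit
5 -> hit
1 -> hit
9 -> fault, evict 7, frames [1, 5, 9]
5 -> hit
Page faults: 4.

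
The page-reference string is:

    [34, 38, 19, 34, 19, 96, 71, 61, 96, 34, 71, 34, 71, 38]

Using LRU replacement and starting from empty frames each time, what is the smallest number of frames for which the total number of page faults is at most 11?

f=1: 14 faults
f=2: 11 faults
f=3: 9 faults
f=4: 8 faults
f=5: 7 faults
f=6: 6 faults
Smallest f with faults ≤ 11 is 2.

2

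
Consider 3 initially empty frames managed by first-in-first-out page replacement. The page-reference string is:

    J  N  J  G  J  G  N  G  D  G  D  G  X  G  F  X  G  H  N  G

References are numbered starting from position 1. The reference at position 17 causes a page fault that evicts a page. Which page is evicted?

D

pos 1: J: miss, frames (J)
pos 2: N: miss, frames (J N)
pos 3: J: hit
pos 4: G: miss, frames (J N G)
pos 5: J: hit
pos 6: G: hit
pos 7: N: hit
pos 8: G: hit
pos 9: D: miss, evict J, frames (N G D)
pos 10: G: hit
pos 11: D: hit
pos 12: G: hit
pos 13: X: miss, evict N, frames (G D X)
pos 14: G: hit
pos 15: F: miss, evict G, frames (D X F)
pos 16: X: hit
pos 17: G: miss, evict D, frames (X F G)
At position 17, page D is evicted.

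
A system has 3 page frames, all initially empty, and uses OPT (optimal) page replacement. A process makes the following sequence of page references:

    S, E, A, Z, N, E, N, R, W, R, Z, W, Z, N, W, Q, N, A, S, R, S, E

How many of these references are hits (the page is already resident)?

10

S → fault, frames [S]
E → fault, frames [S, E]
A → fault, frames [S, E, A]
Z → fault, evict S, frames [E, A, Z]
N → fault, evict A, frames [E, Z, N]
E → hit
N → hit
R → fault, evict E, frames [Z, N, R]
W → fault, evict N, frames [Z, R, W]
R → hit
Z → hit
W → hit
Z → hit
N → fault, evict Z, frames [R, W, N]
W → hit
Q → fault, evict W, frames [R, N, Q]
N → hit
A → fault, evict Q, frames [R, N, A]
S → fault, evict A, frames [R, N, S]
R → hit
S → hit
E → fault, evict S, frames [R, N, E]
Hits: 10.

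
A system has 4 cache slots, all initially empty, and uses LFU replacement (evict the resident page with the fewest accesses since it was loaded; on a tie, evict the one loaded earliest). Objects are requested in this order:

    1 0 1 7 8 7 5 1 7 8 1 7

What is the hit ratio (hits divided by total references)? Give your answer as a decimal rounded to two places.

1: miss, frames {1}
0: miss, frames {1,0}
1: hit
7: miss, frames {1,0,7}
8: miss, frames {1,0,7,8}
7: hit
5: miss, evict 0, frames {1,7,8,5}
1: hit
7: hit
8: hit
1: hit
7: hit
Hits: 7 of 12 references → 7/12 = 0.5833.

0.58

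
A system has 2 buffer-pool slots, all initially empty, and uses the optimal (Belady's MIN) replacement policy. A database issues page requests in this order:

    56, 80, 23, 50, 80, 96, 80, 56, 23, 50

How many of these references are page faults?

8

56 -> fault, frames {56}
80 -> fault, frames {56,80}
23 -> fault, evict 56, frames {80,23}
50 -> fault, evict 23, frames {80,50}
80 -> hit
96 -> fault, evict 50, frames {80,96}
80 -> hit
56 -> fault, evict 96, frames {80,56}
23 -> fault, evict 56, frames {80,23}
50 -> fault, evict 23, frames {80,50}
Page faults: 8.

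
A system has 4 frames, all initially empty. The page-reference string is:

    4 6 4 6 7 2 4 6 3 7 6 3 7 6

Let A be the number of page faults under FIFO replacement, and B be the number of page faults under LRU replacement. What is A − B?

-1

Under FIFO: F F . . F F . . F . . . . . → 5 faults.
Under LRU: F F . . F F . . F F . . . . → 6 faults.
A − B = 5 − 6 = -1.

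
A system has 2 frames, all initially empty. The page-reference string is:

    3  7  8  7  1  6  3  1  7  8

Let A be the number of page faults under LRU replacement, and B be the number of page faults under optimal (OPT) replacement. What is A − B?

1

Under LRU: F F F . F F F F F F → 9 faults.
Under OPT: F F F . F F F . F F → 8 faults.
A − B = 9 − 8 = 1.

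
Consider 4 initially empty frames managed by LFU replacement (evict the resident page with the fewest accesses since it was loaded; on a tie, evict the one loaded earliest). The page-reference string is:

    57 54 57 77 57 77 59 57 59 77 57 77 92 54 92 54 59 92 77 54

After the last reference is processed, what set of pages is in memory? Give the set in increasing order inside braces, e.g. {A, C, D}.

{54, 57, 59, 77}

57: miss, frames {57}
54: miss, frames {57,54}
57: hit
77: miss, frames {57,54,77}
57: hit
77: hit
59: miss, frames {57,54,77,59}
57: hit
59: hit
77: hit
57: hit
77: hit
92: miss, evict 54, frames {57,77,59,92}
54: miss, evict 92, frames {57,77,59,54}
92: miss, evict 54, frames {57,77,59,92}
54: miss, evict 92, frames {57,77,59,54}
59: hit
92: miss, evict 54, frames {57,77,59,92}
77: hit
54: miss, evict 92, frames {57,77,59,54}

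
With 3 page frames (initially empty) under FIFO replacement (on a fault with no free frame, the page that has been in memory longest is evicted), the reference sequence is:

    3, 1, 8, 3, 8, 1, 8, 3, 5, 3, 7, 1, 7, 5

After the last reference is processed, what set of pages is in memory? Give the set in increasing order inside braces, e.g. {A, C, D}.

3: miss, frames {3}
1: miss, frames {3,1}
8: miss, frames {3,1,8}
3: hit
8: hit
1: hit
8: hit
3: hit
5: miss, evict 3, frames {1,8,5}
3: miss, evict 1, frames {8,5,3}
7: miss, evict 8, frames {5,3,7}
1: miss, evict 5, frames {3,7,1}
7: hit
5: miss, evict 3, frames {7,1,5}

{1, 5, 7}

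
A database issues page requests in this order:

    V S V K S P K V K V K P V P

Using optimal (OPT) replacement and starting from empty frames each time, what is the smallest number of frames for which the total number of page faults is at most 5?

3

f=1: 14 faults
f=2: 6 faults
f=3: 4 faults
f=4: 4 faults
Smallest f with faults ≤ 5 is 3.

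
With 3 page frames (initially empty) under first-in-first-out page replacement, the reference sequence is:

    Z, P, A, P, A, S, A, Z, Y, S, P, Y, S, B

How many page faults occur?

9

Z → miss, frames {Z}
P → miss, frames {Z,P}
A → miss, frames {Z,P,A}
P → hit
A → hit
S → miss, evict Z, frames {P,A,S}
A → hit
Z → miss, evict P, frames {A,S,Z}
Y → miss, evict A, frames {S,Z,Y}
S → hit
P → miss, evict S, frames {Z,Y,P}
Y → hit
S → miss, evict Z, frames {Y,P,S}
B → miss, evict Y, frames {P,S,B}
Page faults: 9.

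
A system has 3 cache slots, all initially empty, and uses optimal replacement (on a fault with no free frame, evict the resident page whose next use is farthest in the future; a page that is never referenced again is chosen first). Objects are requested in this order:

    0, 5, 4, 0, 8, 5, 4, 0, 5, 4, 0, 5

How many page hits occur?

0 -> fault, frames (0)
5 -> fault, frames (0 5)
4 -> fault, frames (0 5 4)
0 -> hit
8 -> fault, evict 0, frames (5 4 8)
5 -> hit
4 -> hit
0 -> fault, evict 8, frames (5 4 0)
5 -> hit
4 -> hit
0 -> hit
5 -> hit
Hits: 7.

7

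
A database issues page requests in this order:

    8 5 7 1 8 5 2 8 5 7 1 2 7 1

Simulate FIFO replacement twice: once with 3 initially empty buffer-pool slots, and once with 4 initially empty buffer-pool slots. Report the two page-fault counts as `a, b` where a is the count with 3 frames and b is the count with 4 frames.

3 frames: F F F F F F F . . F F . . . → 9 faults.
4 frames: F F F F . . F F F F F F . . → 10 faults.
10 > 9: adding a frame increased faults — Belady's anomaly.

9, 10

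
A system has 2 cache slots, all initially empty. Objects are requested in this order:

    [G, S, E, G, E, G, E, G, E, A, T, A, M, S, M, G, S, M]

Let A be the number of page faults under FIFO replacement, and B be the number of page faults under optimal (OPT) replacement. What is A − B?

1

Under FIFO: F F F F . . . . . F F . F F . F . F → 10 faults.
Under OPT: F F F . . . . . . F F . F F . F . F → 9 faults.
A − B = 10 − 9 = 1.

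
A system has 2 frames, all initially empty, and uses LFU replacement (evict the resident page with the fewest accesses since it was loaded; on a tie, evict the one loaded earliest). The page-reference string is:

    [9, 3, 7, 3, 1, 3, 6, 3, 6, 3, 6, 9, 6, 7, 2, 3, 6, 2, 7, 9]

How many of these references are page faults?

13

9: miss, frames [9]
3: miss, frames [9, 3]
7: miss, evict 9, frames [3, 7]
3: hit
1: miss, evict 7, frames [3, 1]
3: hit
6: miss, evict 1, frames [3, 6]
3: hit
6: hit
3: hit
6: hit
9: miss, evict 6, frames [3, 9]
6: miss, evict 9, frames [3, 6]
7: miss, evict 6, frames [3, 7]
2: miss, evict 7, frames [3, 2]
3: hit
6: miss, evict 2, frames [3, 6]
2: miss, evict 6, frames [3, 2]
7: miss, evict 2, frames [3, 7]
9: miss, evict 7, frames [3, 9]
Page faults: 13.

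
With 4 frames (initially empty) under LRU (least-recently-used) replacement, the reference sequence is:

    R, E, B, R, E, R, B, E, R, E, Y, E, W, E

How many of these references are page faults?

R → fault, frames {R}
E → fault, frames {R,E}
B → fault, frames {R,E,B}
R → hit
E → hit
R → hit
B → hit
E → hit
R → hit
E → hit
Y → fault, frames {B,R,E,Y}
E → hit
W → fault, evict B, frames {R,Y,E,W}
E → hit
Page faults: 5.

5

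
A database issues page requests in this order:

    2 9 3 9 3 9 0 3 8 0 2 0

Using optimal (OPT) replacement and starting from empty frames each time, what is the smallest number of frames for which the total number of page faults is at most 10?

f=1: 12 faults
f=2: 6 faults
f=3: 5 faults
f=4: 5 faults
f=5: 5 faults
Smallest f with faults ≤ 10 is 2.

2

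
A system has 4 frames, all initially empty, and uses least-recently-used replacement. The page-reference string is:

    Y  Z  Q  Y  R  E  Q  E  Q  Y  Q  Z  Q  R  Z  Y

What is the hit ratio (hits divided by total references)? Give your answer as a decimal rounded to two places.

Y → miss, frames [Y]
Z → miss, frames [Y, Z]
Q → miss, frames [Y, Z, Q]
Y → hit
R → miss, frames [Z, Q, Y, R]
E → miss, evict Z, frames [Q, Y, R, E]
Q → hit
E → hit
Q → hit
Y → hit
Q → hit
Z → miss, evict R, frames [E, Y, Q, Z]
Q → hit
R → miss, evict E, frames [Y, Z, Q, R]
Z → hit
Y → hit
Hits: 9 of 16 references → 9/16 = 0.5625.

0.56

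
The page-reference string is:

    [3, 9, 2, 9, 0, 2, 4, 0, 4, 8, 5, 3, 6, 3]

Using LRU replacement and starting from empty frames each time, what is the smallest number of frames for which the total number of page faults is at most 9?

f=1: 14 faults
f=2: 11 faults
f=3: 9 faults
f=4: 9 faults
f=5: 9 faults
f=6: 9 faults
f=7: 8 faults
f=8: 8 faults
Smallest f with faults ≤ 9 is 3.

3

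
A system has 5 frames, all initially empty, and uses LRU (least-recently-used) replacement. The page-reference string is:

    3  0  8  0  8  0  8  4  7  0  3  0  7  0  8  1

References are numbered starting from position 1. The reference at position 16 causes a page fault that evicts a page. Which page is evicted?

pos 1: 3 -> fault, frames (3)
pos 2: 0 -> fault, frames (3 0)
pos 3: 8 -> fault, frames (3 0 8)
pos 4: 0 -> hit
pos 5: 8 -> hit
pos 6: 0 -> hit
pos 7: 8 -> hit
pos 8: 4 -> fault, frames (3 0 8 4)
pos 9: 7 -> fault, frames (3 0 8 4 7)
pos 10: 0 -> hit
pos 11: 3 -> hit
pos 12: 0 -> hit
pos 13: 7 -> hit
pos 14: 0 -> hit
pos 15: 8 -> hit
pos 16: 1 -> fault, evict 4, frames (3 7 0 8 1)
At position 16, page 4 is evicted.

4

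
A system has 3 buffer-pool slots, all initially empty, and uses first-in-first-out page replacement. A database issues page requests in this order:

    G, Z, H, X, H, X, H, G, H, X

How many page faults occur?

G -> miss, frames [G]
Z -> miss, frames [G, Z]
H -> miss, frames [G, Z, H]
X -> miss, evict G, frames [Z, H, X]
H -> hit
X -> hit
H -> hit
G -> miss, evict Z, frames [H, X, G]
H -> hit
X -> hit
Page faults: 5.

5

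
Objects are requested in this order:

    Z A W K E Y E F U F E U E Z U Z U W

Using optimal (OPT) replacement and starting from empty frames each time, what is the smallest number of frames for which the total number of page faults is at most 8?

5

f=1: 18 faults
f=2: 11 faults
f=3: 10 faults
f=4: 9 faults
f=5: 8 faults
f=6: 8 faults
f=7: 8 faults
f=8: 8 faults
Smallest f with faults ≤ 8 is 5.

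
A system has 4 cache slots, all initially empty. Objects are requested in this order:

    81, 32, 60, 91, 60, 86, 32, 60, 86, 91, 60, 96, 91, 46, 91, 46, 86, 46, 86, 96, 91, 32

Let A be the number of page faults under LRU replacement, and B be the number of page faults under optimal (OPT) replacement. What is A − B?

1

Under LRU: F F F F . F . . . . . F . F . . F . . . . F → 9 faults.
Under OPT: F F F F . F . . . . . F . F . . . . . . . F → 8 faults.
A − B = 9 − 8 = 1.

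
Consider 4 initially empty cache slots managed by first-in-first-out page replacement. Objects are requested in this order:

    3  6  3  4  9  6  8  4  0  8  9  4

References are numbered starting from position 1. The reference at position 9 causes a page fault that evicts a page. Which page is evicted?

pos 1: 3: fault, frames (3)
pos 2: 6: fault, frames (3 6)
pos 3: 3: hit
pos 4: 4: fault, frames (3 6 4)
pos 5: 9: fault, frames (3 6 4 9)
pos 6: 6: hit
pos 7: 8: fault, evict 3, frames (6 4 9 8)
pos 8: 4: hit
pos 9: 0: fault, evict 6, frames (4 9 8 0)
At position 9, page 6 is evicted.

6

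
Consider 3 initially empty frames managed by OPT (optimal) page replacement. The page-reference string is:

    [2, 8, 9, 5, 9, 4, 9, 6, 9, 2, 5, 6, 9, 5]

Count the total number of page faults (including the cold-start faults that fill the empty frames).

2 → miss, frames (2)
8 → miss, frames (2 8)
9 → miss, frames (2 8 9)
5 → miss, evict 8, frames (2 9 5)
9 → hit
4 → miss, evict 5, frames (2 9 4)
9 → hit
6 → miss, evict 4, frames (2 9 6)
9 → hit
2 → hit
5 → miss, evict 2, frames (9 6 5)
6 → hit
9 → hit
5 → hit
Page faults: 7.

7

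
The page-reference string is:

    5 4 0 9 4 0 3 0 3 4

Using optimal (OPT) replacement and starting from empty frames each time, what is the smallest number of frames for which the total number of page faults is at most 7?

2

f=1: 10 faults
f=2: 7 faults
f=3: 5 faults
f=4: 5 faults
f=5: 5 faults
Smallest f with faults ≤ 7 is 2.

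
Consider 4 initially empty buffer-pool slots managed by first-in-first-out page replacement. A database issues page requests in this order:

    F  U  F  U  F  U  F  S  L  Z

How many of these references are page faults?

F → fault, frames {F}
U → fault, frames {F,U}
F → hit
U → hit
F → hit
U → hit
F → hit
S → fault, frames {F,U,S}
L → fault, frames {F,U,S,L}
Z → fault, evict F, frames {U,S,L,Z}
Page faults: 5.

5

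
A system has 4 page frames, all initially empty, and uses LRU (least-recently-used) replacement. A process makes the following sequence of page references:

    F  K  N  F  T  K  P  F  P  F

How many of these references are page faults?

F -> miss, frames {F}
K -> miss, frames {F,K}
N -> miss, frames {F,K,N}
F -> hit
T -> miss, frames {K,N,F,T}
K -> hit
P -> miss, evict N, frames {F,T,K,P}
F -> hit
P -> hit
F -> hit
Page faults: 5.

5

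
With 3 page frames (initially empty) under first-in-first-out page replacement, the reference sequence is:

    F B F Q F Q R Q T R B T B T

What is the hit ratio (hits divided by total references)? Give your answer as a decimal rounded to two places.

F → miss, frames {F}
B → miss, frames {F,B}
F → hit
Q → miss, frames {F,B,Q}
F → hit
Q → hit
R → miss, evict F, frames {B,Q,R}
Q → hit
T → miss, evict B, frames {Q,R,T}
R → hit
B → miss, evict Q, frames {R,T,B}
T → hit
B → hit
T → hit
Hits: 8 of 14 references → 8/14 = 0.5714.

0.57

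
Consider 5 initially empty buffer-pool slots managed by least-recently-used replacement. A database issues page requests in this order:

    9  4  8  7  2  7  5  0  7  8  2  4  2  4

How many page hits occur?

9 -> miss, frames [9]
4 -> miss, frames [9, 4]
8 -> miss, frames [9, 4, 8]
7 -> miss, frames [9, 4, 8, 7]
2 -> miss, frames [9, 4, 8, 7, 2]
7 -> hit
5 -> miss, evict 9, frames [4, 8, 2, 7, 5]
0 -> miss, evict 4, frames [8, 2, 7, 5, 0]
7 -> hit
8 -> hit
2 -> hit
4 -> miss, evict 5, frames [0, 7, 8, 2, 4]
2 -> hit
4 -> hit
Hits: 6.

6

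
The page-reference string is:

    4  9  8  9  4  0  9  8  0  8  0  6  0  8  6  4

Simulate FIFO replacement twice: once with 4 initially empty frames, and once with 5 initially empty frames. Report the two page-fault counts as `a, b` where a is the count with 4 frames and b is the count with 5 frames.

4 frames: F F F . . F . . . . . F . . . F → 6 faults.
5 frames: F F F . . F . . . . . F . . . . → 5 faults.
5 < 6: adding a frame reduced faults, as is typical.

6, 5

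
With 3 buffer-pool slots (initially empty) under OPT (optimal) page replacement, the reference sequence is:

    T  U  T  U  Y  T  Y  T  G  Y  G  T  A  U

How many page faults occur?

T: miss, frames [T]
U: miss, frames [T, U]
T: hit
U: hit
Y: miss, frames [T, U, Y]
T: hit
Y: hit
T: hit
G: miss, evict U, frames [T, Y, G]
Y: hit
G: hit
T: hit
A: miss, evict G, frames [T, Y, A]
U: miss, evict A, frames [T, Y, U]
Page faults: 6.

6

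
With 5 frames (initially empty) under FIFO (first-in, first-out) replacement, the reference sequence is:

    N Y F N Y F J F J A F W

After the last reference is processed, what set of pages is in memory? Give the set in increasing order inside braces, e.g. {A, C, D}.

{A, F, J, W, Y}

N: miss, frames (N)
Y: miss, frames (N Y)
F: miss, frames (N Y F)
N: hit
Y: hit
F: hit
J: miss, frames (N Y F J)
F: hit
J: hit
A: miss, frames (N Y F J A)
F: hit
W: miss, evict N, frames (Y F J A W)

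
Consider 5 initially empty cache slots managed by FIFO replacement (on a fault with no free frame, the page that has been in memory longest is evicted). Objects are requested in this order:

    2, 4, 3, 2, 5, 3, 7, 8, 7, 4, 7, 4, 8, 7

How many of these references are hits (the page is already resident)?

8

2 → miss, frames {2}
4 → miss, frames {2,4}
3 → miss, frames {2,4,3}
2 → hit
5 → miss, frames {2,4,3,5}
3 → hit
7 → miss, frames {2,4,3,5,7}
8 → miss, evict 2, frames {4,3,5,7,8}
7 → hit
4 → hit
7 → hit
4 → hit
8 → hit
7 → hit
Hits: 8.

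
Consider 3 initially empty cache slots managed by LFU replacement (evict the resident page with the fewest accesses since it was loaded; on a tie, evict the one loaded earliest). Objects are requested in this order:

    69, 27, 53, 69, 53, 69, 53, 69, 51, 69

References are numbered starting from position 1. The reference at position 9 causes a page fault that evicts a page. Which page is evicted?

27

pos 1: 69: fault, frames [69]
pos 2: 27: fault, frames [69, 27]
pos 3: 53: fault, frames [69, 27, 53]
pos 4: 69: hit
pos 5: 53: hit
pos 6: 69: hit
pos 7: 53: hit
pos 8: 69: hit
pos 9: 51: fault, evict 27, frames [69, 53, 51]
At position 9, page 27 is evicted.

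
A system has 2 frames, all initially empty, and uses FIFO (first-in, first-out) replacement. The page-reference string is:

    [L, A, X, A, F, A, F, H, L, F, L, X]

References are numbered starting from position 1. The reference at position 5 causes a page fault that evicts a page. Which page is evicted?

A

pos 1: L: fault, frames {L}
pos 2: A: fault, frames {L,A}
pos 3: X: fault, evict L, frames {A,X}
pos 4: A: hit
pos 5: F: fault, evict A, frames {X,F}
At position 5, page A is evicted.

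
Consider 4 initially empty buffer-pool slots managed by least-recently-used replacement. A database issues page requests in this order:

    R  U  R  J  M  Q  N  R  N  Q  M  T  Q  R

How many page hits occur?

R → fault, frames [R]
U → fault, frames [R, U]
R → hit
J → fault, frames [U, R, J]
M → fault, frames [U, R, J, M]
Q → fault, evict U, frames [R, J, M, Q]
N → fault, evict R, frames [J, M, Q, N]
R → fault, evict J, frames [M, Q, N, R]
N → hit
Q → hit
M → hit
T → fault, evict R, frames [N, Q, M, T]
Q → hit
R → fault, evict N, frames [M, T, Q, R]
Hits: 5.

5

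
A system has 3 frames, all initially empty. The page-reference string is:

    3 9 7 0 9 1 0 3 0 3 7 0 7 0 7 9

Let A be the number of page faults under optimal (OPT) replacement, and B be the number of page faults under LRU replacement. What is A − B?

Under OPT: F F F F . F . . . . F . . . . F → 7 faults.
Under LRU: F F F F . F . F . . F . . . . F → 8 faults.
A − B = 7 − 8 = -1.

-1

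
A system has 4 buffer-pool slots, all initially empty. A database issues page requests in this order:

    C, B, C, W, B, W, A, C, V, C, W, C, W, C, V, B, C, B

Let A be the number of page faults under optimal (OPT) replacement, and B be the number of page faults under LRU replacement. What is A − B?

-1

Under OPT: F F . F . . F . F . . . . . . . . . → 5 faults.
Under LRU: F F . F . . F . F . . . . . . F . . → 6 faults.
A − B = 5 − 6 = -1.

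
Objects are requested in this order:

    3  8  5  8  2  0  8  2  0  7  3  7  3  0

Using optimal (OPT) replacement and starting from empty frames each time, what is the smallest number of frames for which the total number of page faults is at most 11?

f=1: 14 faults
f=2: 9 faults
f=3: 7 faults
f=4: 6 faults
f=5: 6 faults
f=6: 6 faults
Smallest f with faults ≤ 11 is 2.

2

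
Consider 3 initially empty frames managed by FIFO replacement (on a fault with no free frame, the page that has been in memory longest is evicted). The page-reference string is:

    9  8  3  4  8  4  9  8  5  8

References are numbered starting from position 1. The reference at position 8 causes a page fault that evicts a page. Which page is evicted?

pos 1: 9 → fault, frames [9]
pos 2: 8 → fault, frames [9, 8]
pos 3: 3 → fault, frames [9, 8, 3]
pos 4: 4 → fault, evict 9, frames [8, 3, 4]
pos 5: 8 → hit
pos 6: 4 → hit
pos 7: 9 → fault, evict 8, frames [3, 4, 9]
pos 8: 8 → fault, evict 3, frames [4, 9, 8]
At position 8, page 3 is evicted.

3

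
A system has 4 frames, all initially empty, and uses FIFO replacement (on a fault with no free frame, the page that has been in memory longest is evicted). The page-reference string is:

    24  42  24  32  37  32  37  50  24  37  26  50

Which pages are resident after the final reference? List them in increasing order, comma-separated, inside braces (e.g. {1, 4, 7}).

24 → miss, frames {24}
42 → miss, frames {24,42}
24 → hit
32 → miss, frames {24,42,32}
37 → miss, frames {24,42,32,37}
32 → hit
37 → hit
50 → miss, evict 24, frames {42,32,37,50}
24 → miss, evict 42, frames {32,37,50,24}
37 → hit
26 → miss, evict 32, frames {37,50,24,26}
50 → hit

{24, 26, 37, 50}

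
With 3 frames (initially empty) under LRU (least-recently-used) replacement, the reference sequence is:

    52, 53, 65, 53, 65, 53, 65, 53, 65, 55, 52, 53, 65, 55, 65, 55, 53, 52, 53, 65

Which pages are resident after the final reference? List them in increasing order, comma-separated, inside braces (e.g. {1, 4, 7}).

{52, 53, 65}

52 → miss, frames (52)
53 → miss, frames (52 53)
65 → miss, frames (52 53 65)
53 → hit
65 → hit
53 → hit
65 → hit
53 → hit
65 → hit
55 → miss, evict 52, frames (53 65 55)
52 → miss, evict 53, frames (65 55 52)
53 → miss, evict 65, frames (55 52 53)
65 → miss, evict 55, frames (52 53 65)
55 → miss, evict 52, frames (53 65 55)
65 → hit
55 → hit
53 → hit
52 → miss, evict 65, frames (55 53 52)
53 → hit
65 → miss, evict 55, frames (52 53 65)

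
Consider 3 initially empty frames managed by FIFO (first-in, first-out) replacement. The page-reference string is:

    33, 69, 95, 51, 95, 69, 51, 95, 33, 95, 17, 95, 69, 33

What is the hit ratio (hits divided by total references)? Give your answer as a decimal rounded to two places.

33 → fault, frames [33]
69 → fault, frames [33, 69]
95 → fault, frames [33, 69, 95]
51 → fault, evict 33, frames [69, 95, 51]
95 → hit
69 → hit
51 → hit
95 → hit
33 → fault, evict 69, frames [95, 51, 33]
95 → hit
17 → fault, evict 95, frames [51, 33, 17]
95 → fault, evict 51, frames [33, 17, 95]
69 → fault, evict 33, frames [17, 95, 69]
33 → fault, evict 17, frames [95, 69, 33]
Hits: 5 of 14 references → 5/14 = 0.3571.

0.36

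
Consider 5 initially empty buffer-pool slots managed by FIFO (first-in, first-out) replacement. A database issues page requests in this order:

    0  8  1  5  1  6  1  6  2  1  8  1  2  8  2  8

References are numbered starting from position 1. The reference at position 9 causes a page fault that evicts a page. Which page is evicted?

0

pos 1: 0: miss, frames (0)
pos 2: 8: miss, frames (0 8)
pos 3: 1: miss, frames (0 8 1)
pos 4: 5: miss, frames (0 8 1 5)
pos 5: 1: hit
pos 6: 6: miss, frames (0 8 1 5 6)
pos 7: 1: hit
pos 8: 6: hit
pos 9: 2: miss, evict 0, frames (8 1 5 6 2)
At position 9, page 0 is evicted.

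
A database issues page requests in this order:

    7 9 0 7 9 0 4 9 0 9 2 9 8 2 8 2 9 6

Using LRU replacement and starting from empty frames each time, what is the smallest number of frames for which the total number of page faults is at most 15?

2

f=1: 18 faults
f=2: 14 faults
f=3: 7 faults
f=4: 7 faults
f=5: 7 faults
f=6: 7 faults
f=7: 7 faults
Smallest f with faults ≤ 15 is 2.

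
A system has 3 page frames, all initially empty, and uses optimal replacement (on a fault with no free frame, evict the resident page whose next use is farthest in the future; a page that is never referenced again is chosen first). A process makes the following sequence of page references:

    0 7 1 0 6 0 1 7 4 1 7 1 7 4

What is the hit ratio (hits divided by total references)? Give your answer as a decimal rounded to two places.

0.57

0 -> miss, frames [0]
7 -> miss, frames [0, 7]
1 -> miss, frames [0, 7, 1]
0 -> hit
6 -> miss, evict 7, frames [0, 1, 6]
0 -> hit
1 -> hit
7 -> miss, evict 6, frames [0, 1, 7]
4 -> miss, evict 0, frames [1, 7, 4]
1 -> hit
7 -> hit
1 -> hit
7 -> hit
4 -> hit
Hits: 8 of 14 references → 8/14 = 0.5714.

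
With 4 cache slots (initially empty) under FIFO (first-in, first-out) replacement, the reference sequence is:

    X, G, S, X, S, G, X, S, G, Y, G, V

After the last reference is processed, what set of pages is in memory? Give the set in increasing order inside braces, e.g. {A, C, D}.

X -> fault, frames (X)
G -> fault, frames (X G)
S -> fault, frames (X G S)
X -> hit
S -> hit
G -> hit
X -> hit
S -> hit
G -> hit
Y -> fault, frames (X G S Y)
G -> hit
V -> fault, evict X, frames (G S Y V)

{G, S, V, Y}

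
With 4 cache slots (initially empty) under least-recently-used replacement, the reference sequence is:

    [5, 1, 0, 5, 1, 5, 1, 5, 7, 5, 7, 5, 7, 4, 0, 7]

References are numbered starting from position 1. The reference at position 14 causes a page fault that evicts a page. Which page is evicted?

pos 1: 5: fault, frames {5}
pos 2: 1: fault, frames {5,1}
pos 3: 0: fault, frames {5,1,0}
pos 4: 5: hit
pos 5: 1: hit
pos 6: 5: hit
pos 7: 1: hit
pos 8: 5: hit
pos 9: 7: fault, frames {0,1,5,7}
pos 10: 5: hit
pos 11: 7: hit
pos 12: 5: hit
pos 13: 7: hit
pos 14: 4: fault, evict 0, frames {1,5,7,4}
At position 14, page 0 is evicted.

0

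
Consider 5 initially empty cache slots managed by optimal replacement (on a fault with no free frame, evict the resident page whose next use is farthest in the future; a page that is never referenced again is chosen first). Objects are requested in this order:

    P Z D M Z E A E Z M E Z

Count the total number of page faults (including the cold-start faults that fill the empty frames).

P -> fault, frames {P}
Z -> fault, frames {P,Z}
D -> fault, frames {P,Z,D}
M -> fault, frames {P,Z,D,M}
Z -> hit
E -> fault, frames {P,Z,D,M,E}
A -> fault, evict D, frames {P,Z,M,E,A}
E -> hit
Z -> hit
M -> hit
E -> hit
Z -> hit
Page faults: 6.

6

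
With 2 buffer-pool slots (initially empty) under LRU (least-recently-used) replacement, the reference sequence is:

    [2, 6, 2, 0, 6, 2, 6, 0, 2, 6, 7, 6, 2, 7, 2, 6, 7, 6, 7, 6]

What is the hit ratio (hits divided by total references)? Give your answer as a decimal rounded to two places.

2: miss, frames (2)
6: miss, frames (2 6)
2: hit
0: miss, evict 6, frames (2 0)
6: miss, evict 2, frames (0 6)
2: miss, evict 0, frames (6 2)
6: hit
0: miss, evict 2, frames (6 0)
2: miss, evict 6, frames (0 2)
6: miss, evict 0, frames (2 6)
7: miss, evict 2, frames (6 7)
6: hit
2: miss, evict 7, frames (6 2)
7: miss, evict 6, frames (2 7)
2: hit
6: miss, evict 7, frames (2 6)
7: miss, evict 2, frames (6 7)
6: hit
7: hit
6: hit
Hits: 7 of 20 references → 7/20 = 0.3500.

0.35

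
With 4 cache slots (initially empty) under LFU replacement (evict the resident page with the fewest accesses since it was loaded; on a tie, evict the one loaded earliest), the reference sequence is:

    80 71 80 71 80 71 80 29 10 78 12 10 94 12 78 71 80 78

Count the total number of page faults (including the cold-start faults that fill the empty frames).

80 → miss, frames (80)
71 → miss, frames (80 71)
80 → hit
71 → hit
80 → hit
71 → hit
80 → hit
29 → miss, frames (80 71 29)
10 → miss, frames (80 71 29 10)
78 → miss, evict 29, frames (80 71 10 78)
12 → miss, evict 10, frames (80 71 78 12)
10 → miss, evict 78, frames (80 71 12 10)
94 → miss, evict 12, frames (80 71 10 94)
12 → miss, evict 10, frames (80 71 94 12)
78 → miss, evict 94, frames (80 71 12 78)
71 → hit
80 → hit
78 → hit
Page faults: 10.

10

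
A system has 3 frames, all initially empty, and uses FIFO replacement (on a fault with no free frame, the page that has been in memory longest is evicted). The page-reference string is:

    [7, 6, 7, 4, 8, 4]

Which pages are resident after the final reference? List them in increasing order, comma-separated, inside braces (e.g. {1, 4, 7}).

{4, 6, 8}

7: fault, frames [7]
6: fault, frames [7, 6]
7: hit
4: fault, frames [7, 6, 4]
8: fault, evict 7, frames [6, 4, 8]
4: hit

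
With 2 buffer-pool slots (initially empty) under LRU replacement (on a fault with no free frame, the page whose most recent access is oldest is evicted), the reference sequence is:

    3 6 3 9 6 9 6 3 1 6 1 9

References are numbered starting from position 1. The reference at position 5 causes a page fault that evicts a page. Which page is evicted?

pos 1: 3 → miss, frames {3}
pos 2: 6 → miss, frames {3,6}
pos 3: 3 → hit
pos 4: 9 → miss, evict 6, frames {3,9}
pos 5: 6 → miss, evict 3, frames {9,6}
At position 5, page 3 is evicted.

3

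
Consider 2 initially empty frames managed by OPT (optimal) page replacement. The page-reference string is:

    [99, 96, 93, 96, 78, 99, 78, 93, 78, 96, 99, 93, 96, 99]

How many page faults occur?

9

99 -> fault, frames {99}
96 -> fault, frames {99,96}
93 -> fault, evict 99, frames {96,93}
96 -> hit
78 -> fault, evict 96, frames {93,78}
99 -> fault, evict 93, frames {78,99}
78 -> hit
93 -> fault, evict 99, frames {78,93}
78 -> hit
96 -> fault, evict 78, frames {93,96}
99 -> fault, evict 96, frames {93,99}
93 -> hit
96 -> fault, evict 93, frames {99,96}
99 -> hit
Page faults: 9.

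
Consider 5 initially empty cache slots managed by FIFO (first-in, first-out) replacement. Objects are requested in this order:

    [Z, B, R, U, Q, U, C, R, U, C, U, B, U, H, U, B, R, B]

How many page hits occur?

9

Z -> miss, frames [Z]
B -> miss, frames [Z, B]
R -> miss, frames [Z, B, R]
U -> miss, frames [Z, B, R, U]
Q -> miss, frames [Z, B, R, U, Q]
U -> hit
C -> miss, evict Z, frames [B, R, U, Q, C]
R -> hit
U -> hit
C -> hit
U -> hit
B -> hit
U -> hit
H -> miss, evict B, frames [R, U, Q, C, H]
U -> hit
B -> miss, evict R, frames [U, Q, C, H, B]
R -> miss, evict U, frames [Q, C, H, B, R]
B -> hit
Hits: 9.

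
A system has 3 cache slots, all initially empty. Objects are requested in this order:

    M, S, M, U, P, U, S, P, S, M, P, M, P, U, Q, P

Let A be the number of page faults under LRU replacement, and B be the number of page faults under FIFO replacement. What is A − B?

Under LRU: F F . F F . F . . F . . . F F . → 8 faults.
Under FIFO: F F . F F . . . . F . . . . F . → 6 faults.
A − B = 8 − 6 = 2.

2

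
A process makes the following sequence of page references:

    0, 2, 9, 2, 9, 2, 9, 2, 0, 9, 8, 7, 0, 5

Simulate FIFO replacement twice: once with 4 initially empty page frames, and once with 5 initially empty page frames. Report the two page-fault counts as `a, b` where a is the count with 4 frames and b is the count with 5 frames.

7, 6

4 frames: F F F . . . . . . . F F F F → 7 faults.
5 frames: F F F . . . . . . . F F . F → 6 faults.
6 < 7: adding a frame reduced faults, as is typical.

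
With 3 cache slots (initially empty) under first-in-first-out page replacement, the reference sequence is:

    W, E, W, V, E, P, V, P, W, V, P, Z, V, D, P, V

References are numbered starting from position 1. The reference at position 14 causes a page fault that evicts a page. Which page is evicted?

W

pos 1: W -> miss, frames {W}
pos 2: E -> miss, frames {W,E}
pos 3: W -> hit
pos 4: V -> miss, frames {W,E,V}
pos 5: E -> hit
pos 6: P -> miss, evict W, frames {E,V,P}
pos 7: V -> hit
pos 8: P -> hit
pos 9: W -> miss, evict E, frames {V,P,W}
pos 10: V -> hit
pos 11: P -> hit
pos 12: Z -> miss, evict V, frames {P,W,Z}
pos 13: V -> miss, evict P, frames {W,Z,V}
pos 14: D -> miss, evict W, frames {Z,V,D}
At position 14, page W is evicted.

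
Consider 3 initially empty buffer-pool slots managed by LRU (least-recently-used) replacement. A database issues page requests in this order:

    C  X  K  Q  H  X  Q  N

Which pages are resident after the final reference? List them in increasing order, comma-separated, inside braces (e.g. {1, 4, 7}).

{N, Q, X}

C: miss, frames [C]
X: miss, frames [C, X]
K: miss, frames [C, X, K]
Q: miss, evict C, frames [X, K, Q]
H: miss, evict X, frames [K, Q, H]
X: miss, evict K, frames [Q, H, X]
Q: hit
N: miss, evict H, frames [X, Q, N]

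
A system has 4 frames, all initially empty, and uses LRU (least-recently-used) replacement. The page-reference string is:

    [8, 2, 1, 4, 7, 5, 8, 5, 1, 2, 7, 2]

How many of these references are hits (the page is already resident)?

8 → miss, frames [8]
2 → miss, frames [8, 2]
1 → miss, frames [8, 2, 1]
4 → miss, frames [8, 2, 1, 4]
7 → miss, evict 8, frames [2, 1, 4, 7]
5 → miss, evict 2, frames [1, 4, 7, 5]
8 → miss, evict 1, frames [4, 7, 5, 8]
5 → hit
1 → miss, evict 4, frames [7, 8, 5, 1]
2 → miss, evict 7, frames [8, 5, 1, 2]
7 → miss, evict 8, frames [5, 1, 2, 7]
2 → hit
Hits: 2.

2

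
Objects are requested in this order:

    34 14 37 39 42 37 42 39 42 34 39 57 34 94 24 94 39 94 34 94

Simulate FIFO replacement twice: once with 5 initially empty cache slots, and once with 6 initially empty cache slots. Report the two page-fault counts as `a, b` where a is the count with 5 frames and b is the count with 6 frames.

10, 9

5 frames: F F F F F . . . . . . F F F F . F . . . → 10 faults.
6 frames: F F F F F . . . . . . F . F F . . . F . → 9 faults.
9 < 10: adding a frame reduced faults, as is typical.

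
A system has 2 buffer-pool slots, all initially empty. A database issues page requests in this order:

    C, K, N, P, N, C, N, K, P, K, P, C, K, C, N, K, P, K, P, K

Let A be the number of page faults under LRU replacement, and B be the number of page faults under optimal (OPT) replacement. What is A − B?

Under LRU: F F F F . F . F F . . F F . F F F . . . → 12 faults.
Under OPT: F F F F . F . F F . . F . . F . F . . . → 10 faults.
A − B = 12 − 10 = 2.

2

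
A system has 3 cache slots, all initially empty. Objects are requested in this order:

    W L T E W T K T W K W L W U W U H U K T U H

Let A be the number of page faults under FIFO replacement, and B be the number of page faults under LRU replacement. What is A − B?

Under FIFO: F F F F F . F F . . . F F F . . F . F F F F → 15 faults.
Under LRU: F F F F F . F . . . . F . F . . F . F F . F → 12 faults.
A − B = 15 − 12 = 3.

3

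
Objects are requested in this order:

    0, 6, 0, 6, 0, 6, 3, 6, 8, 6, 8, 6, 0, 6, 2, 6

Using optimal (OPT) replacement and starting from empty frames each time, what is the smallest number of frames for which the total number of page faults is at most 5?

f=1: 16 faults
f=2: 6 faults
f=3: 5 faults
f=4: 5 faults
f=5: 5 faults
Smallest f with faults ≤ 5 is 3.

3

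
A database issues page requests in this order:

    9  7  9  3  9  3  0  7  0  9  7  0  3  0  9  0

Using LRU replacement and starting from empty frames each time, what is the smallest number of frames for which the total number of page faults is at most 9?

f=1: 16 faults
f=2: 10 faults
f=3: 8 faults
f=4: 4 faults
Smallest f with faults ≤ 9 is 3.

3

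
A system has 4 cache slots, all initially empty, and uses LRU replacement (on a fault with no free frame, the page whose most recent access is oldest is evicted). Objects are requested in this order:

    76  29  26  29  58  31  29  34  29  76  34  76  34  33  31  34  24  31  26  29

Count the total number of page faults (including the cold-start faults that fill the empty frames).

12

76: fault, frames (76)
29: fault, frames (76 29)
26: fault, frames (76 29 26)
29: hit
58: fault, frames (76 26 29 58)
31: fault, evict 76, frames (26 29 58 31)
29: hit
34: fault, evict 26, frames (58 31 29 34)
29: hit
76: fault, evict 58, frames (31 34 29 76)
34: hit
76: hit
34: hit
33: fault, evict 31, frames (29 76 34 33)
31: fault, evict 29, frames (76 34 33 31)
34: hit
24: fault, evict 76, frames (33 31 34 24)
31: hit
26: fault, evict 33, frames (34 24 31 26)
29: fault, evict 34, frames (24 31 26 29)
Page faults: 12.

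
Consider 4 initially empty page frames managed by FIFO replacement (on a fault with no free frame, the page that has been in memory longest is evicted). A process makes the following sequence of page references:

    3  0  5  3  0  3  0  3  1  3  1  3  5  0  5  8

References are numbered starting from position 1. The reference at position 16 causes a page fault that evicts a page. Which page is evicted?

pos 1: 3 → miss, frames [3]
pos 2: 0 → miss, frames [3, 0]
pos 3: 5 → miss, frames [3, 0, 5]
pos 4: 3 → hit
pos 5: 0 → hit
pos 6: 3 → hit
pos 7: 0 → hit
pos 8: 3 → hit
pos 9: 1 → miss, frames [3, 0, 5, 1]
pos 10: 3 → hit
pos 11: 1 → hit
pos 12: 3 → hit
pos 13: 5 → hit
pos 14: 0 → hit
pos 15: 5 → hit
pos 16: 8 → miss, evict 3, frames [0, 5, 1, 8]
At position 16, page 3 is evicted.

3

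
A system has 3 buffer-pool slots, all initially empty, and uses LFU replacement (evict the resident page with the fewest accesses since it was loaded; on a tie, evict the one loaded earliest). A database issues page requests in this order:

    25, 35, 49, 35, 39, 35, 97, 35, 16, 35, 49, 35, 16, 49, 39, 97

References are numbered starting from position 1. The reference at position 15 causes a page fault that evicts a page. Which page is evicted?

pos 1: 25 → fault, frames {25}
pos 2: 35 → fault, frames {25,35}
pos 3: 49 → fault, frames {25,35,49}
pos 4: 35 → hit
pos 5: 39 → fault, evict 25, frames {35,49,39}
pos 6: 35 → hit
pos 7: 97 → fault, evict 49, frames {35,39,97}
pos 8: 35 → hit
pos 9: 16 → fault, evict 39, frames {35,97,16}
pos 10: 35 → hit
pos 11: 49 → fault, evict 97, frames {35,16,49}
pos 12: 35 → hit
pos 13: 16 → hit
pos 14: 49 → hit
pos 15: 39 → fault, evict 16, frames {35,49,39}
At position 15, page 16 is evicted.

16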